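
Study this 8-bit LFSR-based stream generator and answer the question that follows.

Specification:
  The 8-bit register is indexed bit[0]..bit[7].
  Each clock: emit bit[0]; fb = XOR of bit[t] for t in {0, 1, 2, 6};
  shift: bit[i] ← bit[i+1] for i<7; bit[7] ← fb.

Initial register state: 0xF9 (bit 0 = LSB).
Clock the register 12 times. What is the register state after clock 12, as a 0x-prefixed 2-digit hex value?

0x5D

reg_0 = 0xF9
clock 1: out=1, reg = 0x7C
clock 2: out=0, reg = 0x3E
clock 3: out=0, reg = 0x1F
clock 4: out=1, reg = 0x8F
clock 5: out=1, reg = 0xC7
clock 6: out=1, reg = 0x63
clock 7: out=1, reg = 0xB1
clock 8: out=1, reg = 0xD8
clock 9: out=0, reg = 0xEC
clock 10: out=0, reg = 0x76
clock 11: out=0, reg = 0xBB
clock 12: out=1, reg = 0x5D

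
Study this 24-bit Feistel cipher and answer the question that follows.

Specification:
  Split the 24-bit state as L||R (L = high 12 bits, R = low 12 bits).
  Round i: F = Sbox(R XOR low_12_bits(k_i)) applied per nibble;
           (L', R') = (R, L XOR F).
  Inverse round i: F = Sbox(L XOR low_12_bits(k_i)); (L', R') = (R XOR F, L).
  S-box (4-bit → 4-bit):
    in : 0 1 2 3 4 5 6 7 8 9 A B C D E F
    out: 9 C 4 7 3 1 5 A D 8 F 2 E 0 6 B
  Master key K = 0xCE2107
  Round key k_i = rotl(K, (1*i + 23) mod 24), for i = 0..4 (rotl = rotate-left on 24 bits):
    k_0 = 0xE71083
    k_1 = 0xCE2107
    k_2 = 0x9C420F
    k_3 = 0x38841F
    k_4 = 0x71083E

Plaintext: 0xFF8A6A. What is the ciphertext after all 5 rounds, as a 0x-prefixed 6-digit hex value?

0xC830DB

s_0 = plaintext = 0xFF8A6A
s_1 = Round(s_0, k_0) = 0xA6A090
s_2 = Round(s_1, k_1) = 0x0906E0
s_3 = Round(s_2, k_2) = 0x6E03FB
s_4 = Round(s_3, k_3) = 0x3FBC83
s_5 = Round(s_4, k_4) = 0xC830DB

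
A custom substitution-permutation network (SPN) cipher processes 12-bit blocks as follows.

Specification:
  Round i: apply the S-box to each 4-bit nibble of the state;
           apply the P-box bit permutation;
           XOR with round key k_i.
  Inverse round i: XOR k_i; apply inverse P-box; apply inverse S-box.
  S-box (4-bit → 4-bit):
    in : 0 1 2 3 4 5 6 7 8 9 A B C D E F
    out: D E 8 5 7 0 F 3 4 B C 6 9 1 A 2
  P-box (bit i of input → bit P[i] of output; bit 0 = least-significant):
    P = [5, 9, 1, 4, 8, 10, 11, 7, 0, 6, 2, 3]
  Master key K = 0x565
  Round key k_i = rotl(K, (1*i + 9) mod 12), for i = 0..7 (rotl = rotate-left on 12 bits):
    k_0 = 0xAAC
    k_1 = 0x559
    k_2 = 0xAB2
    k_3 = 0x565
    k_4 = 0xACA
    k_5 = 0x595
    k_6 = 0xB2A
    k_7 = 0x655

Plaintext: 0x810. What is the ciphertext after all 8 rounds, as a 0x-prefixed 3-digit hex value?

s_0 = plaintext = 0x810
s_1 = Round(s_0, k_0) = 0x61A
s_2 = Round(s_1, k_1) = 0x986
s_3 = Round(s_2, k_2) = 0x0C9
s_4 = Round(s_3, k_3) = 0x6D8
s_5 = Round(s_4, k_4) = 0xB85
s_6 = Round(s_5, k_5) = 0xDD1
s_7 = Round(s_6, k_6) = 0x839
s_8 = Round(s_7, k_7) = 0xD61

0xD61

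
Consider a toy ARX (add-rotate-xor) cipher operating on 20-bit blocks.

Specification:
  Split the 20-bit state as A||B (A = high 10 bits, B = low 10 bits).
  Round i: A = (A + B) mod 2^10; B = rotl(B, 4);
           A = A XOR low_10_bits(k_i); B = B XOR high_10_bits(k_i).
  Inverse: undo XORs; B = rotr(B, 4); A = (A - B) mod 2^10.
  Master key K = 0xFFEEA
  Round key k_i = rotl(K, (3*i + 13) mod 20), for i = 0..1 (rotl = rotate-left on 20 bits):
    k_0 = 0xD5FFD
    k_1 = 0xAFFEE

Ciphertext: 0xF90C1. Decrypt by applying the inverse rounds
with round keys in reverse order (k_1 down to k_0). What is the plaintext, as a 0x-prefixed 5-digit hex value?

s_0 = ciphertext = 0xF90C1
s_1 = InvRound(s_0, k_1) = 0x18FA7
s_2 = InvRound(s_1, k_0) = 0xE3C0F

0xE3C0F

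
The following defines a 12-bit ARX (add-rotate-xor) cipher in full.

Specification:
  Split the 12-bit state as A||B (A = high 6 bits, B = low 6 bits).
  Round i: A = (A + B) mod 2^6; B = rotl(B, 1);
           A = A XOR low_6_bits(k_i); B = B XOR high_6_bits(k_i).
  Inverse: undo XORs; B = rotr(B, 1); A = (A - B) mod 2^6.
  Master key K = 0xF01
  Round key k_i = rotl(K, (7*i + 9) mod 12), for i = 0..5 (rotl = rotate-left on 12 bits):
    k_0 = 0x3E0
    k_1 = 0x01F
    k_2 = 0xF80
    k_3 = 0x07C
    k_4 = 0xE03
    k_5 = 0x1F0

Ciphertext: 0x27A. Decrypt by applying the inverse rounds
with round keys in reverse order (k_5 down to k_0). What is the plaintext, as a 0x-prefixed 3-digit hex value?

s_0 = ciphertext = 0x27A
s_1 = InvRound(s_0, k_5) = 0xEFE
s_2 = InvRound(s_1, k_4) = 0xD43
s_3 = InvRound(s_2, k_3) = 0x201
s_4 = InvRound(s_3, k_2) = 0x27F
s_5 = InvRound(s_4, k_1) = 0x5FF
s_6 = InvRound(s_5, k_0) = 0x7D8

0x7D8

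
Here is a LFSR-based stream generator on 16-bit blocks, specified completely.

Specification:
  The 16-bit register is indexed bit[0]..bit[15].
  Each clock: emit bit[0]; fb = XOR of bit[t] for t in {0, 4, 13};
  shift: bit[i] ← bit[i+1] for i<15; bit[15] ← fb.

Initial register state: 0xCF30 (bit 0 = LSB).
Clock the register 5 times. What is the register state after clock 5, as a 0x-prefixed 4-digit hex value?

0x6E79

reg_0 = 0xCF30
clock 1: out=0, reg = 0xE798
clock 2: out=0, reg = 0x73CC
clock 3: out=0, reg = 0xB9E6
clock 4: out=0, reg = 0xDCF3
clock 5: out=1, reg = 0x6E79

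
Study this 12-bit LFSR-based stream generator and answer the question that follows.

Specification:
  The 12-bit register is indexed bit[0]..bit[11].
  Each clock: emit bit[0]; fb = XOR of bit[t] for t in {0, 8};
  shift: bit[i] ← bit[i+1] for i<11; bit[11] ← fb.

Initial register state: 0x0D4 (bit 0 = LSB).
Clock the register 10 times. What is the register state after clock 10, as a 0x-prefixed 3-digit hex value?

0x650

reg_0 = 0x0D4
clock 1: out=0, reg = 0x06A
clock 2: out=0, reg = 0x035
clock 3: out=1, reg = 0x81A
clock 4: out=0, reg = 0x40D
clock 5: out=1, reg = 0xA06
clock 6: out=0, reg = 0x503
clock 7: out=1, reg = 0x281
clock 8: out=1, reg = 0x940
clock 9: out=0, reg = 0xCA0
clock 10: out=0, reg = 0x650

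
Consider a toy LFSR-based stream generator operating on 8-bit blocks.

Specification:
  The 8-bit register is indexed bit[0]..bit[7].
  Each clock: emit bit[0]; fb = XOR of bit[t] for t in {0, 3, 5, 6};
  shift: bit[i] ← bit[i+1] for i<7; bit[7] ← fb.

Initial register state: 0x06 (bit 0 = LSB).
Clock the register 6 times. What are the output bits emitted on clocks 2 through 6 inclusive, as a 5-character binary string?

11000

reg_0 = 0x06
clock 1: out=0, reg = 0x03
clock 2: out=1, reg = 0x81
clock 3: out=1, reg = 0xC0
clock 4: out=0, reg = 0xE0
clock 5: out=0, reg = 0x70
clock 6: out=0, reg = 0x38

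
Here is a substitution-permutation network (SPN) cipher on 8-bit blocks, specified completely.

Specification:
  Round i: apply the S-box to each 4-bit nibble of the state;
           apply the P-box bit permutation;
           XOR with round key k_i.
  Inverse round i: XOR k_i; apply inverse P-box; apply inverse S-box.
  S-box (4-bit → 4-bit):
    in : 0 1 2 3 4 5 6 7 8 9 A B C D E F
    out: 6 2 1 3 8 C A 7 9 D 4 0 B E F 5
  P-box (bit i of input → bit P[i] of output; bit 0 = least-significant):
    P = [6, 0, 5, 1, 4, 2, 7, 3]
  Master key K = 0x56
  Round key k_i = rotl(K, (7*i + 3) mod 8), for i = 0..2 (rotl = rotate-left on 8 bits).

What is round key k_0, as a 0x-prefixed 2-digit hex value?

K = 0x56
k_0 = rotl(K, (7*0+3) mod 8) = rotl(K, 3) = 0xB2

0xB2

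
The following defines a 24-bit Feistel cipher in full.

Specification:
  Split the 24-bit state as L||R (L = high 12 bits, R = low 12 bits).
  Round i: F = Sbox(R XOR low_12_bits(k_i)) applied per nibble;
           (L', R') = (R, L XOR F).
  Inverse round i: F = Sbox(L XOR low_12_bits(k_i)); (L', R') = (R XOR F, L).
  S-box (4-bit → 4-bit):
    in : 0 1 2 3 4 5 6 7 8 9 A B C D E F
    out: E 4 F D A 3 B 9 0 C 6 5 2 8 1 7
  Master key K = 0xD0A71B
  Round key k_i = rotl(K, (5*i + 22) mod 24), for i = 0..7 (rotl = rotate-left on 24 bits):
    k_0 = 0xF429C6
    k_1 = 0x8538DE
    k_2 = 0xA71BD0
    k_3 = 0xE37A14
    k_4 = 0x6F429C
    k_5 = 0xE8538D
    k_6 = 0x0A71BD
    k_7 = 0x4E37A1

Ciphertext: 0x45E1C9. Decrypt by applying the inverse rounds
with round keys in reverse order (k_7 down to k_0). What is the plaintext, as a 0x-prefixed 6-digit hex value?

0x7FA0CB

s_0 = ciphertext = 0x45E1C9
s_1 = InvRound(s_0, k_7) = 0xCBE45E
s_2 = InvRound(s_1, k_6) = 0xCB3CBE
s_3 = InvRound(s_2, k_5) = 0xB6FCB3
s_4 = InvRound(s_3, k_4) = 0x0CEB6F
s_5 = InvRound(s_4, k_3) = 0xDE90CE
s_6 = InvRound(s_5, k_2) = 0xB12DE9
s_7 = InvRound(s_6, k_1) = 0x0CBB12
s_8 = InvRound(s_7, k_0) = 0x7FA0CB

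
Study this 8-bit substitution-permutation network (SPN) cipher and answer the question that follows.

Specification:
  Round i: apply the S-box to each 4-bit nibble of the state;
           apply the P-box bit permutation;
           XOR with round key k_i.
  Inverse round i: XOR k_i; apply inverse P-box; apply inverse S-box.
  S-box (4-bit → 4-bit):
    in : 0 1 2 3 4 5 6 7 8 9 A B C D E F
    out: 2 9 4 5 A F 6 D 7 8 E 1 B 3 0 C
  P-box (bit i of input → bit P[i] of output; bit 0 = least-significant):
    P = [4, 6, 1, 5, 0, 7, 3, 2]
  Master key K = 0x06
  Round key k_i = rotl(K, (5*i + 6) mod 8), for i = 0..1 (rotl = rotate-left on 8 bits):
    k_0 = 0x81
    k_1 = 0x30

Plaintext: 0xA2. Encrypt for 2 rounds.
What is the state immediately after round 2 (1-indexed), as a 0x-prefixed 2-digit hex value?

s_0 = plaintext = 0xA2
s_1 = Round(s_0, k_0) = 0x0F
s_2 = Round(s_1, k_1) = 0x92

0x92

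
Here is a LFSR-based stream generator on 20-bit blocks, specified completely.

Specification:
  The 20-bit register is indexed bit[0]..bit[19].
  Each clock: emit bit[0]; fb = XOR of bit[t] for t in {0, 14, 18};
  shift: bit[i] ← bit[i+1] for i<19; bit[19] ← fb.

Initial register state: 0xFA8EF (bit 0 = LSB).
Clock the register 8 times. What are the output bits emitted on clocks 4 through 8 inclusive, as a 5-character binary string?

10111

reg_0 = 0xFA8EF
clock 1: out=1, reg = 0x7D477
clock 2: out=1, reg = 0xBEA3B
clock 3: out=1, reg = 0x5F51D
clock 4: out=1, reg = 0xAFA8E
clock 5: out=0, reg = 0xD7D47
clock 6: out=1, reg = 0xEBEA3
clock 7: out=1, reg = 0x75F51
clock 8: out=1, reg = 0xBAFA8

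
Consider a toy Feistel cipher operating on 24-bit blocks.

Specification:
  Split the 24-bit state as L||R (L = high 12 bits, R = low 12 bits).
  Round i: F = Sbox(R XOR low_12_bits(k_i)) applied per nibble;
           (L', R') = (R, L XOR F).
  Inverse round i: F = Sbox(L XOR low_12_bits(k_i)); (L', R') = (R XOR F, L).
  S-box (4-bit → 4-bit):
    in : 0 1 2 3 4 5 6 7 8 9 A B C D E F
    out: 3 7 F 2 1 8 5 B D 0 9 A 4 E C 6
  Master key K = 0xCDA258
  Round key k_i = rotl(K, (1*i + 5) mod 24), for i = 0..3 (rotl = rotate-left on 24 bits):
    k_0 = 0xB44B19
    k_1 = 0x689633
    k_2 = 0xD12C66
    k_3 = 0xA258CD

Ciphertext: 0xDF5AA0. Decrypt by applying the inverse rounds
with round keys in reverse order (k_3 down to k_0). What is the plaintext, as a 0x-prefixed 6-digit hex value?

0xEAC9B9

s_0 = ciphertext = 0xDF5AA0
s_1 = InvRound(s_0, k_3) = 0x28DDF5
s_2 = InvRound(s_1, k_2) = 0x13F28D
s_3 = InvRound(s_2, k_1) = 0x9B913F
s_4 = InvRound(s_3, k_0) = 0xEAC9B9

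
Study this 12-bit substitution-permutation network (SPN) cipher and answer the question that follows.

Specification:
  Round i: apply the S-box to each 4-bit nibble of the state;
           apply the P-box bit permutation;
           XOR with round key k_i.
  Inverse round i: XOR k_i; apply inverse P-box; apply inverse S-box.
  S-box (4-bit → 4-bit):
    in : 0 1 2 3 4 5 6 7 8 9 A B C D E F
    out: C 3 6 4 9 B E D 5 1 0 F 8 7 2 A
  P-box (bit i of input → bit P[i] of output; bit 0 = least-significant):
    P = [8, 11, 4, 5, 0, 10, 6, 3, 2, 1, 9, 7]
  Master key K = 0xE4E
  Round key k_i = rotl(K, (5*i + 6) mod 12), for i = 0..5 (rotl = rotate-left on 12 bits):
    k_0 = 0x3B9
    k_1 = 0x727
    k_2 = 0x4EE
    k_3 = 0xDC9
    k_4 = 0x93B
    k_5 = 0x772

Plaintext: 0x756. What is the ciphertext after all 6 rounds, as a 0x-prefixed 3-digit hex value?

s_0 = plaintext = 0x756
s_1 = Round(s_0, k_0) = 0xD04
s_2 = Round(s_1, k_1) = 0x449
s_3 = Round(s_2, k_2) = 0x563
s_4 = Round(s_3, k_3) = 0x917
s_5 = Round(s_4, k_4) = 0xC0E
s_6 = Round(s_5, k_5) = 0xFBA

0xFBA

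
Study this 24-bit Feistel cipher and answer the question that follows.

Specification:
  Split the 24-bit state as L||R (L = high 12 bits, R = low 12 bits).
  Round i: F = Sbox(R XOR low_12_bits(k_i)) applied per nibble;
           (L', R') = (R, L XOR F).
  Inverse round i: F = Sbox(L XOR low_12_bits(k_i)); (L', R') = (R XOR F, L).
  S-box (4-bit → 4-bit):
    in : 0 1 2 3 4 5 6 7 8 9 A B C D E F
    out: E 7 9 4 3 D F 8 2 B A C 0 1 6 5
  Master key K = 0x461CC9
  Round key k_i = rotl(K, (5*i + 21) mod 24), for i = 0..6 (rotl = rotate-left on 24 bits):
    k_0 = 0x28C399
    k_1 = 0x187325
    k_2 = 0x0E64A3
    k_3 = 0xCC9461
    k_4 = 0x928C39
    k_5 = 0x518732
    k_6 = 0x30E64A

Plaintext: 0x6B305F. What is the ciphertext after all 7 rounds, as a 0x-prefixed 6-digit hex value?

s_0 = plaintext = 0x6B305F
s_1 = Round(s_0, k_0) = 0x05F2BC
s_2 = Round(s_1, k_1) = 0x2BC7E4
s_3 = Round(s_2, k_2) = 0x7E4684
s_4 = Round(s_3, k_3) = 0x684E89
s_5 = Round(s_4, k_4) = 0xE89F4A
s_6 = Round(s_5, k_5) = 0xF4AC0B
s_7 = Round(s_6, k_6) = 0xC0B57D

0xC0B57D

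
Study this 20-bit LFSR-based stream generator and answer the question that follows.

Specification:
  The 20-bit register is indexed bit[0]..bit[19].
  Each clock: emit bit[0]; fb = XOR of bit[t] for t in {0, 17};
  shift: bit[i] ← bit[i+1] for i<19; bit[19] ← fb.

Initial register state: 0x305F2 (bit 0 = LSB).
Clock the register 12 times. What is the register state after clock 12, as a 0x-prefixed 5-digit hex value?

reg_0 = 0x305F2
clock 1: out=0, reg = 0x982F9
clock 2: out=1, reg = 0xCC17C
clock 3: out=0, reg = 0x660BE
clock 4: out=0, reg = 0xB305F
clock 5: out=1, reg = 0x5982F
clock 6: out=1, reg = 0xACC17
clock 7: out=1, reg = 0x5660B
clock 8: out=1, reg = 0xAB305
clock 9: out=1, reg = 0x55982
clock 10: out=0, reg = 0x2ACC1
clock 11: out=1, reg = 0x15660
clock 12: out=0, reg = 0x0AB30

0x0AB30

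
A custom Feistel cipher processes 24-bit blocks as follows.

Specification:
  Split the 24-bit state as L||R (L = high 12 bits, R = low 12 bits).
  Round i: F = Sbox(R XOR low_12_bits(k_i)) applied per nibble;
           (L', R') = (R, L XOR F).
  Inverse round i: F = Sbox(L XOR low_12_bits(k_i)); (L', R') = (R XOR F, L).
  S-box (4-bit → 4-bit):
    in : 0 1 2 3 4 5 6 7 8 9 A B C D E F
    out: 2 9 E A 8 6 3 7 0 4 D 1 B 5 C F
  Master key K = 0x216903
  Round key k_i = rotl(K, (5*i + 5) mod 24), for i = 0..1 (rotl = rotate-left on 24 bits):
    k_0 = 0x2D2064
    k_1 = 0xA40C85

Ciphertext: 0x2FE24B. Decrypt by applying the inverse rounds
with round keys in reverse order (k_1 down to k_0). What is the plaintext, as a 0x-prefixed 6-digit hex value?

s_0 = ciphertext = 0x2FE24B
s_1 = InvRound(s_0, k_1) = 0xE3A2FE
s_2 = InvRound(s_1, k_0) = 0xE92E3A

0xE92E3A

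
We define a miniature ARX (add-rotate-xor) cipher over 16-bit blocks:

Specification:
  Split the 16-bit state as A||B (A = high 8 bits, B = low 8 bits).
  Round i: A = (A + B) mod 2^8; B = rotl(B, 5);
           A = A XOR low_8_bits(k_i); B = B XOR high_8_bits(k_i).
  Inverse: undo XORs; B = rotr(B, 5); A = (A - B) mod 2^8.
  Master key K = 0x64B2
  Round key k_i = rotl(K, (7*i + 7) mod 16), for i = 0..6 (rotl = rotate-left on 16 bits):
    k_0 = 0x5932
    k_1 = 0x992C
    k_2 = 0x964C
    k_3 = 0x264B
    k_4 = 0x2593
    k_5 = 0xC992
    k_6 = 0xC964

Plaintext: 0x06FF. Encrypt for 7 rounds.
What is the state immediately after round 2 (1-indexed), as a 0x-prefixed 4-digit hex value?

0xF14D

s_0 = plaintext = 0x06FF
s_1 = Round(s_0, k_0) = 0x37A6
s_2 = Round(s_1, k_1) = 0xF14D
s_3 = Round(s_2, k_2) = 0x723F
s_4 = Round(s_3, k_3) = 0xFAC1
s_5 = Round(s_4, k_4) = 0x281D
s_6 = Round(s_5, k_5) = 0xD76A
s_7 = Round(s_6, k_6) = 0x2584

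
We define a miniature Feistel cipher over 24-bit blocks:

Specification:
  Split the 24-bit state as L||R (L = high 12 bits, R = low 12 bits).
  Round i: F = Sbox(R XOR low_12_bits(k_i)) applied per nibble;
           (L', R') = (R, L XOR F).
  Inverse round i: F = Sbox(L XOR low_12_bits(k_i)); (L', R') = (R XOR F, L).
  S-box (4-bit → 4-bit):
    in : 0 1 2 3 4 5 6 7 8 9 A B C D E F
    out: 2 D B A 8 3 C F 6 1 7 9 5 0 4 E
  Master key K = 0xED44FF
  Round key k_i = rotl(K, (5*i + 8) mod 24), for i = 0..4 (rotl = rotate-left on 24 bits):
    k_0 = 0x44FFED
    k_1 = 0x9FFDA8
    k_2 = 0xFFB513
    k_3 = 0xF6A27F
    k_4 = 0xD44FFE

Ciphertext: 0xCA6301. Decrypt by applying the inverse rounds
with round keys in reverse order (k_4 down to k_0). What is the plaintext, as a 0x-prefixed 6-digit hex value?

0x759983

s_0 = ciphertext = 0xCA6301
s_1 = InvRound(s_0, k_4) = 0x937CA6
s_2 = InvRound(s_1, k_3) = 0x520937
s_3 = InvRound(s_2, k_2) = 0xB9D520
s_4 = InvRound(s_3, k_1) = 0x983B9D
s_5 = InvRound(s_4, k_0) = 0x759983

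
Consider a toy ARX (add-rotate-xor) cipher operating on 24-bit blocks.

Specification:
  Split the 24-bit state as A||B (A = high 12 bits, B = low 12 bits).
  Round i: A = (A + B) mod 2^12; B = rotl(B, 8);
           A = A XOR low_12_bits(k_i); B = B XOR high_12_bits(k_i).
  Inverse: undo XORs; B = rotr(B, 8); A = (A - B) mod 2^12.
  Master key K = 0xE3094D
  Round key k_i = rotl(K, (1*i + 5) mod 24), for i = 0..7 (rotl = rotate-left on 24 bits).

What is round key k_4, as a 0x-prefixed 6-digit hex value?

K = 0xE3094D
k_0 = rotl(K, (1*0+5) mod 24) = rotl(K, 5) = 0x6129BC
k_1 = rotl(K, (1*1+5) mod 24) = rotl(K, 6) = 0xC25378
k_2 = rotl(K, (1*2+5) mod 24) = rotl(K, 7) = 0x84A6F1
k_3 = rotl(K, (1*3+5) mod 24) = rotl(K, 8) = 0x094DE3
k_4 = rotl(K, (1*4+5) mod 24) = rotl(K, 9) = 0x129BC6

0x129BC6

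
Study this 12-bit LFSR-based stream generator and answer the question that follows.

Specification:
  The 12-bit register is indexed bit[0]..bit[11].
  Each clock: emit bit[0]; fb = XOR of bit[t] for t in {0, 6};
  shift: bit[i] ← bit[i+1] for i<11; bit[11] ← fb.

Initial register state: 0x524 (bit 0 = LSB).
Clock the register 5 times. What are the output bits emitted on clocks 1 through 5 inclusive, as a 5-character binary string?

reg_0 = 0x524
clock 1: out=0, reg = 0x292
clock 2: out=0, reg = 0x149
clock 3: out=1, reg = 0x0A4
clock 4: out=0, reg = 0x052
clock 5: out=0, reg = 0x829

00100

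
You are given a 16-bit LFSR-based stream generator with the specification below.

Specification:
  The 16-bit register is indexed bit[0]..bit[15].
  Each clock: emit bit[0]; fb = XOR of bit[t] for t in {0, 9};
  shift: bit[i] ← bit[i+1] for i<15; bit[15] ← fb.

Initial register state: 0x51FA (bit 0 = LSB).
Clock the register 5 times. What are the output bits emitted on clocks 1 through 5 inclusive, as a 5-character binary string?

01011

reg_0 = 0x51FA
clock 1: out=0, reg = 0x28FD
clock 2: out=1, reg = 0x947E
clock 3: out=0, reg = 0x4A3F
clock 4: out=1, reg = 0x251F
clock 5: out=1, reg = 0x928F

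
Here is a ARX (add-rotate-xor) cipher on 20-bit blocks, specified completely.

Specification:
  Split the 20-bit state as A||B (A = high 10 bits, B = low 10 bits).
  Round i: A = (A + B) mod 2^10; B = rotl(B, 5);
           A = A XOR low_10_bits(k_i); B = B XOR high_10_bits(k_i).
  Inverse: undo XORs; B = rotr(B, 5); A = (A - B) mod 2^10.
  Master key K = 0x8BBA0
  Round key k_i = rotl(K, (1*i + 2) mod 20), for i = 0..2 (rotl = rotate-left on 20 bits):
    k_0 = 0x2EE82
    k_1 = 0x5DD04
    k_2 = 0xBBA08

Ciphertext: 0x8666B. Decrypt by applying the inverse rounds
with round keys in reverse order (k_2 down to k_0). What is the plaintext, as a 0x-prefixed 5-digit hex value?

0xB0EB6

s_0 = ciphertext = 0x8666B
s_1 = InvRound(s_0, k_2) = 0xDB4A4
s_2 = InvRound(s_1, k_1) = 0xFEE6E
s_3 = InvRound(s_2, k_0) = 0xB0EB6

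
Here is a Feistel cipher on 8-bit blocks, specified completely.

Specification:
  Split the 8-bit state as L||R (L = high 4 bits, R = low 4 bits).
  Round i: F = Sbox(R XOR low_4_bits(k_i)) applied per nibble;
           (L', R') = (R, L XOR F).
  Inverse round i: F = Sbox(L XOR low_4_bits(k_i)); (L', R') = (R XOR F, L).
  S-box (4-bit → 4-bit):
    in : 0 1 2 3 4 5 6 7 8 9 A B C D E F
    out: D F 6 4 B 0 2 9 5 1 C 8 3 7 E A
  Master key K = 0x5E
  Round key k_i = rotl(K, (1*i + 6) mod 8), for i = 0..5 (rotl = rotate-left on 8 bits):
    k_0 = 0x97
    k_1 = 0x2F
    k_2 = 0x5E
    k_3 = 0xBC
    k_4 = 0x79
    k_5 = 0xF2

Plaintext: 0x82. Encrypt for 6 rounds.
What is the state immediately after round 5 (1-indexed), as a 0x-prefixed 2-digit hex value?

s_0 = plaintext = 0x82
s_1 = Round(s_0, k_0) = 0x28
s_2 = Round(s_1, k_1) = 0x8B
s_3 = Round(s_2, k_2) = 0xB8
s_4 = Round(s_3, k_3) = 0x80
s_5 = Round(s_4, k_4) = 0x09
s_6 = Round(s_5, k_5) = 0x98

0x09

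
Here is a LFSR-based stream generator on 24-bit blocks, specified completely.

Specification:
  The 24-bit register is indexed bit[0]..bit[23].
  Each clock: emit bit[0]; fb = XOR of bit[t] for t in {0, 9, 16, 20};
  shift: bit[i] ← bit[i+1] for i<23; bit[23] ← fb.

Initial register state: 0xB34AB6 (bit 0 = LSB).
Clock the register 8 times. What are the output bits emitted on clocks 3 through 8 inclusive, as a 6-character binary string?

101101

reg_0 = 0xB34AB6
clock 1: out=0, reg = 0xD9A55B
clock 2: out=1, reg = 0xECD2AD
clock 3: out=1, reg = 0x766956
clock 4: out=0, reg = 0xBB34AB
clock 5: out=1, reg = 0xDD9A55
clock 6: out=1, reg = 0x6ECD2A
clock 7: out=0, reg = 0x376695
clock 8: out=1, reg = 0x1BB34A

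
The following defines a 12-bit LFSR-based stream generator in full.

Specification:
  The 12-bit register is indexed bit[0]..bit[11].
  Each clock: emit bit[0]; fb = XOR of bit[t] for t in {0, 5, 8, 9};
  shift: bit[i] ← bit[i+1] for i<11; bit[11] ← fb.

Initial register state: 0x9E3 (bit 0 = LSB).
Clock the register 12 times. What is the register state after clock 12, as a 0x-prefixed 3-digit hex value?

reg_0 = 0x9E3
clock 1: out=1, reg = 0xCF1
clock 2: out=1, reg = 0x678
clock 3: out=0, reg = 0x33C
clock 4: out=0, reg = 0x99E
clock 5: out=0, reg = 0xCCF
clock 6: out=1, reg = 0xE67
clock 7: out=1, reg = 0xF33
clock 8: out=1, reg = 0x799
clock 9: out=1, reg = 0xBCC
clock 10: out=0, reg = 0x5E6
clock 11: out=0, reg = 0x2F3
clock 12: out=1, reg = 0x979

0x979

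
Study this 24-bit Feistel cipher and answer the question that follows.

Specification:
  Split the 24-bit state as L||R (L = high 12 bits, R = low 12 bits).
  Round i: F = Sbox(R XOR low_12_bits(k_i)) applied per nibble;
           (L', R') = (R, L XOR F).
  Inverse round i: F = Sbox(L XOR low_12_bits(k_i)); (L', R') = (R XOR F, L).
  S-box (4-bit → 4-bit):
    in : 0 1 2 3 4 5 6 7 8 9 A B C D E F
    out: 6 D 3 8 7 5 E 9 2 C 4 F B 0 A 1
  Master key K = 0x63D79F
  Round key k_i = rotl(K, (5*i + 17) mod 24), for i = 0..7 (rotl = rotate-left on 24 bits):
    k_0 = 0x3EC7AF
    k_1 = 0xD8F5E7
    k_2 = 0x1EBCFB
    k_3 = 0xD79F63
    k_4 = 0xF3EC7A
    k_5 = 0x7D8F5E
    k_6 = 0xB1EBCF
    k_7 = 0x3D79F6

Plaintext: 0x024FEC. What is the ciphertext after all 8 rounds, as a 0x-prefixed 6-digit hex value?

s_0 = plaintext = 0x024FEC
s_1 = Round(s_0, k_0) = 0xFEC25C
s_2 = Round(s_1, k_1) = 0x25C613
s_3 = Round(s_2, k_2) = 0x6136FE
s_4 = Round(s_3, k_3) = 0x6FEAD3
s_5 = Round(s_4, k_4) = 0xAD38B2
s_6 = Round(s_5, k_5) = 0x8B2378
s_7 = Round(s_6, k_6) = 0x378A4B
s_8 = Round(s_7, k_7) = 0xA4BB88

0xA4BB88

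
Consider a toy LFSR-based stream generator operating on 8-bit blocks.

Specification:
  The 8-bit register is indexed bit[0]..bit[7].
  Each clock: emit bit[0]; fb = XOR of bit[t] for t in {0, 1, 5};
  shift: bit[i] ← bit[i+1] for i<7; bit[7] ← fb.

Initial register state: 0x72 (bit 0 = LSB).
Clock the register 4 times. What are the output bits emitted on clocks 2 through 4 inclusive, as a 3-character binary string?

100

reg_0 = 0x72
clock 1: out=0, reg = 0x39
clock 2: out=1, reg = 0x1C
clock 3: out=0, reg = 0x0E
clock 4: out=0, reg = 0x87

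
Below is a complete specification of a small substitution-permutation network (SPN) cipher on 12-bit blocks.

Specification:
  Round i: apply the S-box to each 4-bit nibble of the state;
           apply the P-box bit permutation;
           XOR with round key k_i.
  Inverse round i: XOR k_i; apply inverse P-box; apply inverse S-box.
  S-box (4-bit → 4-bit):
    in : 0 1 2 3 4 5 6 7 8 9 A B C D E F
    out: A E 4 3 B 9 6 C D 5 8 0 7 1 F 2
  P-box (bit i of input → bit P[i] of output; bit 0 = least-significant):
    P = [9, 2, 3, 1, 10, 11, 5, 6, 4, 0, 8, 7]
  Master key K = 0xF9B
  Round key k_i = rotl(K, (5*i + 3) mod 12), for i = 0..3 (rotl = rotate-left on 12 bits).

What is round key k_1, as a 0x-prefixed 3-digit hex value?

0xBF9

K = 0xF9B
k_0 = rotl(K, (5*0+3) mod 12) = rotl(K, 3) = 0xCDF
k_1 = rotl(K, (5*1+3) mod 12) = rotl(K, 8) = 0xBF9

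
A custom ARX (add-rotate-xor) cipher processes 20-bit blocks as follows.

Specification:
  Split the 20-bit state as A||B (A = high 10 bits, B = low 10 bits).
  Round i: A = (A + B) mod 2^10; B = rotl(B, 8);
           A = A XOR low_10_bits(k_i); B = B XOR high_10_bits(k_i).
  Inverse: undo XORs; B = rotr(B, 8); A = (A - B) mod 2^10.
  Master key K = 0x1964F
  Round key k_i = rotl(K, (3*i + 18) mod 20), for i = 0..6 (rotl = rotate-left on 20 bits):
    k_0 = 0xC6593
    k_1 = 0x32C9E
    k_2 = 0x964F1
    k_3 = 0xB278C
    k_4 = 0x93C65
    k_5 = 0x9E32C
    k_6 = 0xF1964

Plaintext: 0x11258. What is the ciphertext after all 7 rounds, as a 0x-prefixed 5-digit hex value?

s_0 = plaintext = 0x11258
s_1 = Round(s_0, k_0) = 0xC3F8F
s_2 = Round(s_1, k_1) = 0x80328
s_3 = Round(s_2, k_2) = 0x76693
s_4 = Round(s_3, k_3) = 0xF816D
s_5 = Round(s_4, k_4) = 0x4A314
s_6 = Round(s_5, k_5) = 0xC42BD
s_7 = Round(s_6, k_6) = 0x2A669

0x2A669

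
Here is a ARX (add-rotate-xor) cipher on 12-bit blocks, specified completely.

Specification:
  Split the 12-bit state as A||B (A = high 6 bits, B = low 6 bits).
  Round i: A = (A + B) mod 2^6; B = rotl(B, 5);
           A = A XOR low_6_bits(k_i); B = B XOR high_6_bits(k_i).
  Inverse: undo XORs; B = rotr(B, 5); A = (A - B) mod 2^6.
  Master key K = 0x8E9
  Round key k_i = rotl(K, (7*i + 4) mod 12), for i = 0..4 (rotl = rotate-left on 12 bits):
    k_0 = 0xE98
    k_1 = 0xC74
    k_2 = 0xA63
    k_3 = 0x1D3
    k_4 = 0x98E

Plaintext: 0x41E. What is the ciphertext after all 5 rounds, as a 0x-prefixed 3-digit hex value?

0x246

s_0 = plaintext = 0x41E
s_1 = Round(s_0, k_0) = 0xDB5
s_2 = Round(s_1, k_1) = 0x7CB
s_3 = Round(s_2, k_2) = 0x24C
s_4 = Round(s_3, k_3) = 0x181
s_5 = Round(s_4, k_4) = 0x246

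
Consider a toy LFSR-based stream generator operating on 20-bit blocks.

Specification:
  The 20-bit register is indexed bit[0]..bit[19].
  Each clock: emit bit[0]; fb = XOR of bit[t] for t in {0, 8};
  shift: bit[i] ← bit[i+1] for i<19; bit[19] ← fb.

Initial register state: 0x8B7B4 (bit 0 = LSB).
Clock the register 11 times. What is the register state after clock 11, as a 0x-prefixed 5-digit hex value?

reg_0 = 0x8B7B4
clock 1: out=0, reg = 0xC5BDA
clock 2: out=0, reg = 0xE2DED
clock 3: out=1, reg = 0x716F6
clock 4: out=0, reg = 0x38B7B
clock 5: out=1, reg = 0x1C5BD
clock 6: out=1, reg = 0x0E2DE
clock 7: out=0, reg = 0x0716F
clock 8: out=1, reg = 0x038B7
clock 9: out=1, reg = 0x81C5B
clock 10: out=1, reg = 0xC0E2D
clock 11: out=1, reg = 0xE0716

0xE0716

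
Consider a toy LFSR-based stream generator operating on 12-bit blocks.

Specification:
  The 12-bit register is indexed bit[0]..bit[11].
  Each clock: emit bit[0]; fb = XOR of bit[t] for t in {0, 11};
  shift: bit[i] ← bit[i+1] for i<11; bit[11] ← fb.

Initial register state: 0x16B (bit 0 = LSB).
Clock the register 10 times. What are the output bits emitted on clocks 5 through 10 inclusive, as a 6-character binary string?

reg_0 = 0x16B
clock 1: out=1, reg = 0x8B5
clock 2: out=1, reg = 0x45A
clock 3: out=0, reg = 0x22D
clock 4: out=1, reg = 0x916
clock 5: out=0, reg = 0xC8B
clock 6: out=1, reg = 0x645
clock 7: out=1, reg = 0xB22
clock 8: out=0, reg = 0xD91
clock 9: out=1, reg = 0x6C8
clock 10: out=0, reg = 0x364

011010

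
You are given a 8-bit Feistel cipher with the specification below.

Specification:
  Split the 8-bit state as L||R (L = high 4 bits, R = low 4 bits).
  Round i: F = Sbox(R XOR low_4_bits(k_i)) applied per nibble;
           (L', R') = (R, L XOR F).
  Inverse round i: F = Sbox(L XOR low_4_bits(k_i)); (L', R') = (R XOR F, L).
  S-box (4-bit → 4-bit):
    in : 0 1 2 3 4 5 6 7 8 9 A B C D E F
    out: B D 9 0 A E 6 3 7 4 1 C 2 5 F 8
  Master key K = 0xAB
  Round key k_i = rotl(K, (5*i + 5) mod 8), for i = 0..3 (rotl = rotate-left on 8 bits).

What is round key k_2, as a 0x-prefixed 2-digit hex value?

K = 0xAB
k_0 = rotl(K, (5*0+5) mod 8) = rotl(K, 5) = 0x75
k_1 = rotl(K, (5*1+5) mod 8) = rotl(K, 2) = 0xAE
k_2 = rotl(K, (5*2+5) mod 8) = rotl(K, 7) = 0xD5

0xD5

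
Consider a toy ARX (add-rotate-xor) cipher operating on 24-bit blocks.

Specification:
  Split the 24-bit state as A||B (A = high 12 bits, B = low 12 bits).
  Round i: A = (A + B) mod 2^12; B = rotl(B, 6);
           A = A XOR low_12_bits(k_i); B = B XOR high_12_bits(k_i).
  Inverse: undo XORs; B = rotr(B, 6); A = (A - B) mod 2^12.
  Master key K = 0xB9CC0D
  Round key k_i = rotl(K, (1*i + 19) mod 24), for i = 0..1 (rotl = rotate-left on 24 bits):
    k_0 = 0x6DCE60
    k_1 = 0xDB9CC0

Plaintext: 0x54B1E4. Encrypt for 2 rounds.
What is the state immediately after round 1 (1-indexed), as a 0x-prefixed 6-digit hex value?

s_0 = plaintext = 0x54B1E4
s_1 = Round(s_0, k_0) = 0x94FFDB
s_2 = Round(s_1, k_1) = 0x5EAB46

0x94FFDB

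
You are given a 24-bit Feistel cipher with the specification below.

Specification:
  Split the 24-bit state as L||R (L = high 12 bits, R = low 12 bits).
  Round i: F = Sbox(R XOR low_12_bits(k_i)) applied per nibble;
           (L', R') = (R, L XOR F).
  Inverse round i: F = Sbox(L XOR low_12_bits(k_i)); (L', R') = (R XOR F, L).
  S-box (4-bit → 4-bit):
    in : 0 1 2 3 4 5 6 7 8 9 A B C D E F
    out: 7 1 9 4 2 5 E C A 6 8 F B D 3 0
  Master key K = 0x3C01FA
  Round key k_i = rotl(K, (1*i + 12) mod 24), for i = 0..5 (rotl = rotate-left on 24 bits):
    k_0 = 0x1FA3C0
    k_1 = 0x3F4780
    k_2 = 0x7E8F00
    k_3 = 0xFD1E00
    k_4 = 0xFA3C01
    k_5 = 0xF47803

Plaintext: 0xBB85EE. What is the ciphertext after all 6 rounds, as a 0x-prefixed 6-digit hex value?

0x610FCD

s_0 = plaintext = 0xBB85EE
s_1 = Round(s_0, k_0) = 0x5EE52B
s_2 = Round(s_1, k_1) = 0x52BC61
s_3 = Round(s_2, k_2) = 0xC611CA
s_4 = Round(s_3, k_3) = 0x1CACD9
s_5 = Round(s_4, k_4) = 0xCD9610
s_6 = Round(s_5, k_5) = 0x610FCD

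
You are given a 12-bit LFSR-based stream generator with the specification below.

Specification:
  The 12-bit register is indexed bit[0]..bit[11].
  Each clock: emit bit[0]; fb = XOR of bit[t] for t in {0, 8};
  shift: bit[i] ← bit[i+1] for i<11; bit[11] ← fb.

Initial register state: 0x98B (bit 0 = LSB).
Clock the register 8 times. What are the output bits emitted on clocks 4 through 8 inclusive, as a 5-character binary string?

10001

reg_0 = 0x98B
clock 1: out=1, reg = 0x4C5
clock 2: out=1, reg = 0xA62
clock 3: out=0, reg = 0x531
clock 4: out=1, reg = 0x298
clock 5: out=0, reg = 0x14C
clock 6: out=0, reg = 0x8A6
clock 7: out=0, reg = 0x453
clock 8: out=1, reg = 0xA29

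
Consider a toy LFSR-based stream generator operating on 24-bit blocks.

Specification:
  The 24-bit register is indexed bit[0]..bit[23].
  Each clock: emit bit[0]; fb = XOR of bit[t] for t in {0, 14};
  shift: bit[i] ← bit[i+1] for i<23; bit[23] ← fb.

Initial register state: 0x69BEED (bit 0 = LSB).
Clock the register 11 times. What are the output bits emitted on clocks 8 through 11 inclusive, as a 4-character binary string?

reg_0 = 0x69BEED
clock 1: out=1, reg = 0xB4DF76
clock 2: out=0, reg = 0xDA6FBB
clock 3: out=1, reg = 0x6D37DD
clock 4: out=1, reg = 0xB69BEE
clock 5: out=0, reg = 0x5B4DF7
clock 6: out=1, reg = 0x2DA6FB
clock 7: out=1, reg = 0x96D37D
clock 8: out=1, reg = 0x4B69BE
clock 9: out=0, reg = 0xA5B4DF
clock 10: out=1, reg = 0xD2DA6F
clock 11: out=1, reg = 0x696D37

1011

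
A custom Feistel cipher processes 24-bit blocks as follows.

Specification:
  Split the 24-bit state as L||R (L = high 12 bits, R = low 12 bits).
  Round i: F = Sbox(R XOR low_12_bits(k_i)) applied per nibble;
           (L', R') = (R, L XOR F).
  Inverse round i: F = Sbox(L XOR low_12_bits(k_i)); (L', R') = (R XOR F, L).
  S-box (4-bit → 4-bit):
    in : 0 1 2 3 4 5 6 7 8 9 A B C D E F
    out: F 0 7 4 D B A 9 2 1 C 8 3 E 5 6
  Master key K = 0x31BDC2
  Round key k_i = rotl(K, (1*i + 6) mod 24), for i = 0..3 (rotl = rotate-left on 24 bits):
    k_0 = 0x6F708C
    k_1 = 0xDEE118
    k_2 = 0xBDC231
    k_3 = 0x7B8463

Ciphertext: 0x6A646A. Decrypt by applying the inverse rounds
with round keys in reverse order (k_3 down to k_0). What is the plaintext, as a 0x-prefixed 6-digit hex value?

0xAE7A51

s_0 = ciphertext = 0x6A646A
s_1 = InvRound(s_0, k_3) = 0x3516A6
s_2 = InvRound(s_1, k_2) = 0x609351
s_3 = InvRound(s_2, k_1) = 0xA51609
s_4 = InvRound(s_3, k_0) = 0xAE7A51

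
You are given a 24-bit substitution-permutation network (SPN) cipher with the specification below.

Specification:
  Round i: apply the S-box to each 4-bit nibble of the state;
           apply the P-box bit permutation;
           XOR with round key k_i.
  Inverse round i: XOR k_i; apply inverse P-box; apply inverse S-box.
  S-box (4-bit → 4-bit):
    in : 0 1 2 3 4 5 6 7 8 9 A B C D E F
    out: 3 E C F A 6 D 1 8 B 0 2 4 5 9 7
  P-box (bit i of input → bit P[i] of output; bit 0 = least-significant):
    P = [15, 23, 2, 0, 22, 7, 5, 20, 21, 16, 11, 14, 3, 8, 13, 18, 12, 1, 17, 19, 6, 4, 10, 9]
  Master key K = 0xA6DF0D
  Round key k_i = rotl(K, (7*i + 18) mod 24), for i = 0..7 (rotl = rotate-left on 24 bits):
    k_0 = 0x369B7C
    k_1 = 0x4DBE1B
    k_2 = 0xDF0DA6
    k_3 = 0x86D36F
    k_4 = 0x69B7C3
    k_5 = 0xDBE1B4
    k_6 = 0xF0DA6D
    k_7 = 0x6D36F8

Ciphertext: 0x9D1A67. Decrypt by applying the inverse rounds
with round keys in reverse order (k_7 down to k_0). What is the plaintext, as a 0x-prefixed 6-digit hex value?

s_0 = ciphertext = 0x9D1A67
s_1 = InvRound(s_0, k_7) = 0x5BDD91
s_2 = InvRound(s_1, k_6) = 0x320055
s_3 = InvRound(s_2, k_5) = 0x7859F9
s_4 = InvRound(s_3, k_4) = 0x1BD127
s_5 = InvRound(s_4, k_3) = 0xE8EB8B
s_6 = InvRound(s_5, k_2) = 0x2C6926
s_7 = InvRound(s_6, k_1) = 0x1709D6
s_8 = InvRound(s_7, k_0) = 0x807057

0x807057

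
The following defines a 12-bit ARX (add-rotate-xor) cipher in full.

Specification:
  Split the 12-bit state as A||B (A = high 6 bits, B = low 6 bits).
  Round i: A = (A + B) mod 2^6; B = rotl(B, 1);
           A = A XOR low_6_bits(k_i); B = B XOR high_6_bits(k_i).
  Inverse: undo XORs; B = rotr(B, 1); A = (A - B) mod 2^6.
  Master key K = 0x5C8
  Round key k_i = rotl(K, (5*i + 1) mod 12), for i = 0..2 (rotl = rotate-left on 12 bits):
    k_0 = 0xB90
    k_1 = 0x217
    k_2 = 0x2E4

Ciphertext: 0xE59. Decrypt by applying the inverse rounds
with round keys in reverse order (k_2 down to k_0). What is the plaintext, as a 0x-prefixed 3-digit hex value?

0xB07

s_0 = ciphertext = 0xE59
s_1 = InvRound(s_0, k_2) = 0x509
s_2 = InvRound(s_1, k_1) = 0x8E0
s_3 = InvRound(s_2, k_0) = 0xB07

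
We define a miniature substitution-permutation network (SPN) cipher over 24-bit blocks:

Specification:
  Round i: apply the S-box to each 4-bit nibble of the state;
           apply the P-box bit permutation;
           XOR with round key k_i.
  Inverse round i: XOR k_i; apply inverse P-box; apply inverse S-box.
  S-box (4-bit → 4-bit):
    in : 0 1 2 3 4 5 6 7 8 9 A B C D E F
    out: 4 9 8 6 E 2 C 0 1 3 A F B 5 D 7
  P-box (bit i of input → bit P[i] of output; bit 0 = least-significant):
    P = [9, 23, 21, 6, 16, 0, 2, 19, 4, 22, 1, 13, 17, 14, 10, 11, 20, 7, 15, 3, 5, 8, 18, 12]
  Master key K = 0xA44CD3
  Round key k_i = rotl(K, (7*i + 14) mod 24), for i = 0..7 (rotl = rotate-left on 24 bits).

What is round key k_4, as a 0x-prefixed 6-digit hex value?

0x4E9133

K = 0xA44CD3
k_0 = rotl(K, (7*0+14) mod 24) = rotl(K, 14) = 0x34E913
k_1 = rotl(K, (7*1+14) mod 24) = rotl(K, 21) = 0x74899A
k_2 = rotl(K, (7*2+14) mod 24) = rotl(K, 4) = 0x44CD3A
k_3 = rotl(K, (7*3+14) mod 24) = rotl(K, 11) = 0x669D22
k_4 = rotl(K, (7*4+14) mod 24) = rotl(K, 18) = 0x4E9133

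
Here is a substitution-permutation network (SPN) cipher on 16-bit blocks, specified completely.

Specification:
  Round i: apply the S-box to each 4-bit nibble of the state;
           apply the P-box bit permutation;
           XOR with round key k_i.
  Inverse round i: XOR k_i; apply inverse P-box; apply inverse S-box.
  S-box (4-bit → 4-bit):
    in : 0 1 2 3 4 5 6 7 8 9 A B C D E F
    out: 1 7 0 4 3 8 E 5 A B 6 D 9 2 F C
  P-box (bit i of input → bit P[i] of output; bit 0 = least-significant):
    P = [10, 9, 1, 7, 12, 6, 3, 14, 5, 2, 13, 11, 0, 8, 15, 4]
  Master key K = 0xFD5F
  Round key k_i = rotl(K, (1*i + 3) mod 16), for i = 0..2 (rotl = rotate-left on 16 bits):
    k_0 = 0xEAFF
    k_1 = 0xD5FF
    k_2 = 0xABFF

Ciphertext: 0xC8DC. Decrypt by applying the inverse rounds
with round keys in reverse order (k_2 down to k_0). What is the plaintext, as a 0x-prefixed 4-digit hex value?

s_0 = ciphertext = 0xC8DC
s_1 = InvRound(s_0, k_2) = 0x475A
s_2 = InvRound(s_1, k_1) = 0x7408
s_3 = InvRound(s_2, k_0) = 0xB94E

0xB94E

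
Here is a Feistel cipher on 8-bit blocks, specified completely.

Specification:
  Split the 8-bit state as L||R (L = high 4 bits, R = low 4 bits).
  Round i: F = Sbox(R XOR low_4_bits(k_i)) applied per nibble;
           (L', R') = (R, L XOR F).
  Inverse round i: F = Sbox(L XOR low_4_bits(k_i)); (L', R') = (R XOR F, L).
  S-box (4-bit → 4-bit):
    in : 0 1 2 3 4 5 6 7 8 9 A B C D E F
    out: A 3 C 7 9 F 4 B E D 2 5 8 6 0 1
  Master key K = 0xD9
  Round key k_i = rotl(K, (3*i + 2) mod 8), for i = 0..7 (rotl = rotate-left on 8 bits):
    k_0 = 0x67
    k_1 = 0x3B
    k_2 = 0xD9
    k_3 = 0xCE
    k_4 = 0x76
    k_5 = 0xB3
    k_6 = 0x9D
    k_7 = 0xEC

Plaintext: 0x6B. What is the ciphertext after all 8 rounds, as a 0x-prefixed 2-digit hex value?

s_0 = plaintext = 0x6B
s_1 = Round(s_0, k_0) = 0xBE
s_2 = Round(s_1, k_1) = 0xE4
s_3 = Round(s_2, k_2) = 0x48
s_4 = Round(s_3, k_3) = 0x80
s_5 = Round(s_4, k_4) = 0x0C
s_6 = Round(s_5, k_5) = 0xC1
s_7 = Round(s_6, k_6) = 0x14
s_8 = Round(s_7, k_7) = 0x4F

0x4F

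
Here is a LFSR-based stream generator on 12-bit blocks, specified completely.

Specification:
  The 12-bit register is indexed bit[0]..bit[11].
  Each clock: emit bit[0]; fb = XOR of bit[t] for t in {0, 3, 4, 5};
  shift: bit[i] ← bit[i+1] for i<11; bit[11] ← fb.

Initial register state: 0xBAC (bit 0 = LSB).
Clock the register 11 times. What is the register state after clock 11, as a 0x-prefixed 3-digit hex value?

reg_0 = 0xBAC
clock 1: out=0, reg = 0x5D6
clock 2: out=0, reg = 0xAEB
clock 3: out=1, reg = 0xD75
clock 4: out=1, reg = 0xEBA
clock 5: out=0, reg = 0xF5D
clock 6: out=1, reg = 0xFAE
clock 7: out=0, reg = 0x7D7
clock 8: out=1, reg = 0x3EB
clock 9: out=1, reg = 0x9F5
clock 10: out=1, reg = 0xCFA
clock 11: out=0, reg = 0xE7D

0xE7D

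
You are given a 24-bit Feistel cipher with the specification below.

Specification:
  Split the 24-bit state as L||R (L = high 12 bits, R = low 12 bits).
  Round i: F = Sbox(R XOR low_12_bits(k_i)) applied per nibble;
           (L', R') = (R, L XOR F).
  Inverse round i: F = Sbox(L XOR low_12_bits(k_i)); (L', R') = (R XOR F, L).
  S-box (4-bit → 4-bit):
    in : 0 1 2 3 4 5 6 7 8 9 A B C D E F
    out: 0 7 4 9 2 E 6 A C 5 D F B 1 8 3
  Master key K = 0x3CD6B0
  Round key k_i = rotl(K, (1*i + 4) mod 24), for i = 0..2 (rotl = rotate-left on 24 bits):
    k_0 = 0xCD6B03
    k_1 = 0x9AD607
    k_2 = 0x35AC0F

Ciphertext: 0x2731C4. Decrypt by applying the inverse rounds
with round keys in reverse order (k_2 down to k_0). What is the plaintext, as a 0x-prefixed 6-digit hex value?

0x41411F

s_0 = ciphertext = 0x2731C4
s_1 = InvRound(s_0, k_2) = 0x96F273
s_2 = InvRound(s_1, k_1) = 0x11F96F
s_3 = InvRound(s_2, k_0) = 0x41411F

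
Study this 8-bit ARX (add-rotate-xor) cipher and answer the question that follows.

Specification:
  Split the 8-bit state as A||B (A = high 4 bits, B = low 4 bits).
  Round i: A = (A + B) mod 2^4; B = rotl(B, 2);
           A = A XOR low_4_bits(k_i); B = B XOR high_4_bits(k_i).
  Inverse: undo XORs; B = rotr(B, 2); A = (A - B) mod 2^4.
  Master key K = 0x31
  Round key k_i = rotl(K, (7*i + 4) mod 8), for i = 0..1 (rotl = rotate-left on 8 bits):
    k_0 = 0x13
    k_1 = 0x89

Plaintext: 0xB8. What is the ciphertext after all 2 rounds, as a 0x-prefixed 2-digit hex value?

0xA4

s_0 = plaintext = 0xB8
s_1 = Round(s_0, k_0) = 0x03
s_2 = Round(s_1, k_1) = 0xA4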